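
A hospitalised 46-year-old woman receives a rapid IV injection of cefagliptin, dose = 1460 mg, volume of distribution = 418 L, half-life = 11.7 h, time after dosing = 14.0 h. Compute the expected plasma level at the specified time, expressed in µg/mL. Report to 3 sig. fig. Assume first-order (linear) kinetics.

1.52 µg/mL

C₀ = Dose / Vd = 1460 / 418 = 3.493 mg/L
k = ln2 / t½ = 0.693147 / 11.7 = 0.05924 h⁻¹
C = C₀ · e^(−k·t) = 3.493 × e^(−0.05924 × 14.0)
  = 3.493 × 0.4363 = 1.524 mg/L
(1.524 mg/L = 1.524 µg/mL)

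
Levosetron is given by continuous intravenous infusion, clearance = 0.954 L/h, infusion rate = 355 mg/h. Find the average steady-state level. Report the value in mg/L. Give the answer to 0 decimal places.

At steady state Css = R₀ / CL = 355 / 0.9540 = 372.1 mg/L

372 mg/L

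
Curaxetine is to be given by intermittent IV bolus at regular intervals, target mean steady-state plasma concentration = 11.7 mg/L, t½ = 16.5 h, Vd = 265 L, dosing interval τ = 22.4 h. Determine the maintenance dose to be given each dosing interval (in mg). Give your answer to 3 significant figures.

2920 mg

k = ln2 / t½ = 0.693147 / 16.5 = 0.04201 h⁻¹
CL = k × Vd = 0.04201 × 265 = 11.13 L/h
At steady state, Dose/τ = Css × CL.
Dose = Css × CL × τ = 11.7 × 11.13 × 22.4 = 2917 mg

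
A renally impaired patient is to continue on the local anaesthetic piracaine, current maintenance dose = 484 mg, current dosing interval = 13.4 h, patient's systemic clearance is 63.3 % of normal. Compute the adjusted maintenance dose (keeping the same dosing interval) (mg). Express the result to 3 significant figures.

306 mg

To keep the same average steady-state level, dosing rate must scale with clearance.
CL ratio = 63.3 / 100 = 0.6330
New dose (same interval) = 484 × 0.6330 = 306.4 mg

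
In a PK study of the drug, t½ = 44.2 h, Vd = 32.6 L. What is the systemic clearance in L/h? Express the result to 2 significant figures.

k = ln2 / t½ = 0.693147 / 44.2 = 0.01568 h⁻¹
CL = k × Vd = 0.01568 × 32.6 = 0.5112 L/h

0.51 L/h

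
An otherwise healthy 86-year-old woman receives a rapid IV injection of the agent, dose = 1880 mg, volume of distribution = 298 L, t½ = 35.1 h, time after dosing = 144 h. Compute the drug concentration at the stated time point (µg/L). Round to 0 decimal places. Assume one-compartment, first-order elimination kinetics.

367 µg/L

C₀ = Dose / Vd = 1880 / 298 = 6.309 mg/L
k = ln2 / t½ = 0.693147 / 35.1 = 0.01975 h⁻¹
C = C₀ · e^(−k·t) = 6.309 × e^(−0.01975 × 144)
  = 6.309 × 0.05819 = 0.3671 mg/L
Convert: 0.3671 mg/L × 1000 = 367.1 µg/L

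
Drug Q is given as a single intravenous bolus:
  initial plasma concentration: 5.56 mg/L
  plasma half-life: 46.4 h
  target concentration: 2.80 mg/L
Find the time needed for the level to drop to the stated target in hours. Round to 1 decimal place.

k = ln2 / t½ = 0.693147 / 46.4 = 0.01494 h⁻¹
t = ln(C₀ / C) / k = ln(5.560 / 2.80) / 0.01494
  = ln(1.986) / 0.01494 = 0.6861 / 0.01494 = 45.92 h

45.9 h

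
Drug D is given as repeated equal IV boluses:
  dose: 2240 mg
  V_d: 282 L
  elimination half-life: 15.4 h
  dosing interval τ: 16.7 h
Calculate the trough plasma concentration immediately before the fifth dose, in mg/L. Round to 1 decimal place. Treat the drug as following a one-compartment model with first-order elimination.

6.7 mg/L

C₀ per dose = Dose / Vd = 2240 / 282 = 7.943 mg/L
k = ln2 / t½ = 0.693147 / 15.4 = 0.04501 h⁻¹
Fraction remaining after one interval: r = e^(−kτ) = e^(−0.04501 × 16.7) = 0.4716
Before dose 5, 4 doses have been given (aged 1τ, 2τ, 3τ, 4τ).
C_trough = C₀ × (r + r² + … + r^4) = C₀ × r(1−r^4)/(1−r)
        = 7.943 × 0.4716 × (1 − 0.04946) / (1 − 0.4716) = 6.739 mg/L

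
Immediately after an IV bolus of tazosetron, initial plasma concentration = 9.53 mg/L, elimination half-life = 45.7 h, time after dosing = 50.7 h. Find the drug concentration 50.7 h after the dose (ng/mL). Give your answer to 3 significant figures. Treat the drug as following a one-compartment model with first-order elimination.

k = ln2 / t½ = 0.693147 / 45.7 = 0.01517 h⁻¹
C = C₀ · e^(−k·t) = 9.530 × e^(−0.01517 × 50.7)
  = 9.530 × 0.4634 = 4.416 mg/L
Convert: 4.416 mg/L × 1000 = 4416 ng/mL

4420 ng/mL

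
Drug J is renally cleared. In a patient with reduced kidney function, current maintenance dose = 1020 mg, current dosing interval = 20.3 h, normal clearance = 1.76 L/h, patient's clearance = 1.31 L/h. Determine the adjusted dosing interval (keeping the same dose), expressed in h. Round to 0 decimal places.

27 h

To keep the same average steady-state level, dosing rate must scale with clearance.
CL ratio = 1.31 / 1.76 = 0.7443
New interval (same dose) = 20.3 / 0.7443 = 27.27 h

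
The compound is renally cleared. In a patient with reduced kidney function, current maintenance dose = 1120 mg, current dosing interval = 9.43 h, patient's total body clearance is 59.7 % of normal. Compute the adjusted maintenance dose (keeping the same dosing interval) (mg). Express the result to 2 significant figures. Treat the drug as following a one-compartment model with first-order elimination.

To keep the same average steady-state level, dosing rate must scale with clearance.
CL ratio = 59.7 / 100 = 0.5970
New dose (same interval) = 1120 × 0.5970 = 668.6 mg

670 mg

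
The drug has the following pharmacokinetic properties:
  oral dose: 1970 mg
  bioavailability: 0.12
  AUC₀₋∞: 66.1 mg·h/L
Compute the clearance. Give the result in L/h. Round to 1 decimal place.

CL = F·Dose / AUC = 0.12 × 1970 / 66.1 = 3.576 L/h

3.6 L/h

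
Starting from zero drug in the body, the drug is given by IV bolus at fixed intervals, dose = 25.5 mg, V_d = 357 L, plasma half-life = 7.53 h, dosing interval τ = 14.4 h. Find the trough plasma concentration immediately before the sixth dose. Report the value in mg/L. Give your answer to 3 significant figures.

C₀ per dose = Dose / Vd = 25.5 / 357 = 0.07143 mg/L
k = ln2 / t½ = 0.693147 / 7.53 = 0.09205 h⁻¹
Fraction remaining after one interval: r = e^(−kτ) = e^(−0.09205 × 14.4) = 0.2657
Before dose 6, 5 doses have been given (aged 1τ, 2τ, 3τ, 4τ, 5τ).
C_trough = C₀ × (r + r² + … + r^5) = C₀ × r(1−r^5)/(1−r)
        = 0.07143 × 0.2657 × (1 − 0.001324) / (1 − 0.2657) = 0.02581 mg/L

0.0258 mg/L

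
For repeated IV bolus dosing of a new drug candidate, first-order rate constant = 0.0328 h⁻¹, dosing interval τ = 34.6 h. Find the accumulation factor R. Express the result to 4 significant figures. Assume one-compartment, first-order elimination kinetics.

1.474

e^(−kτ) = e^(−0.03280 × 34.6) = 0.3215
Accumulation ratio R = 1 / (1 − e^(−kτ)) = 1 / (1 − 0.3215) = 1.474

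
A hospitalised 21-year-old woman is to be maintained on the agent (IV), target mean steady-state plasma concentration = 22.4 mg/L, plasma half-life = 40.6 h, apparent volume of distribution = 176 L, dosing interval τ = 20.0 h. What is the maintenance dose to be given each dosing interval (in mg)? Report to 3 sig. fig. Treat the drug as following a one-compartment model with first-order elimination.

1350 mg

k = ln2 / t½ = 0.693147 / 40.6 = 0.01707 h⁻¹
CL = k × Vd = 0.01707 × 176 = 3.004 L/h
At steady state, Dose/τ = Css × CL.
Dose = Css × CL × τ = 22.4 × 3.004 × 20.0 = 1346 mg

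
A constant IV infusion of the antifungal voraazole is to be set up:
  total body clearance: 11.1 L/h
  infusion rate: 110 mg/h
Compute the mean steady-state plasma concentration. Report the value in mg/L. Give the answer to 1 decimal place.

9.9 mg/L

At steady state Css = R₀ / CL = 110 / 11.10 = 9.910 mg/L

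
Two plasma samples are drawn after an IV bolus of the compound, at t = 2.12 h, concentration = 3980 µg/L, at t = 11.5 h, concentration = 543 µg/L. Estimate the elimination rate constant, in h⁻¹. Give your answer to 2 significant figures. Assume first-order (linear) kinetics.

k = ln(C₁/C₂) / (t₂ − t₁) = ln(3980/543) / (11.5 − 2.12)
  = 1.992 / 9.380 = 0.2124 h⁻¹

0.21 h⁻¹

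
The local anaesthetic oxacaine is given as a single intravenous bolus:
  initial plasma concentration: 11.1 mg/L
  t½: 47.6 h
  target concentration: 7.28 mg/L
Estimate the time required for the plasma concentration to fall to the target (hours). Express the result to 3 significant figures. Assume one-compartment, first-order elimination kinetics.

k = ln2 / t½ = 0.693147 / 47.6 = 0.01456 h⁻¹
t = ln(C₀ / C) / k = ln(11.10 / 7.28) / 0.01456
  = ln(1.525) / 0.01456 = 0.4220 / 0.01456 = 28.98 h

29.0 h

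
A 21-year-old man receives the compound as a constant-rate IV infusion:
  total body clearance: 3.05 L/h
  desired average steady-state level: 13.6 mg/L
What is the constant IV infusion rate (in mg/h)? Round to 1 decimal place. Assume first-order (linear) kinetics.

41.5 mg/h

At steady state, infusion rate R₀ = Css × CL = 13.6 × 3.050 = 41.48 mg/h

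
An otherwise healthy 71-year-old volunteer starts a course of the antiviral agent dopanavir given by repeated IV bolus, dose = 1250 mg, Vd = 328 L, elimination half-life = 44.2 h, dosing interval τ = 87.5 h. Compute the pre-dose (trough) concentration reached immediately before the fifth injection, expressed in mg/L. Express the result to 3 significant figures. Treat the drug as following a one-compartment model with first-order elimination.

C₀ per dose = Dose / Vd = 1250 / 328 = 3.811 mg/L
k = ln2 / t½ = 0.693147 / 44.2 = 0.01568 h⁻¹
Fraction remaining after one interval: r = e^(−kτ) = e^(−0.01568 × 87.5) = 0.2536
Before dose 5, 4 doses have been given (aged 1τ, 2τ, 3τ, 4τ).
C_trough = C₀ × (r + r² + … + r^4) = C₀ × r(1−r^4)/(1−r)
        = 3.811 × 0.2536 × (1 − 0.004136) / (1 − 0.2536) = 1.289 mg/L

1.29 mg/L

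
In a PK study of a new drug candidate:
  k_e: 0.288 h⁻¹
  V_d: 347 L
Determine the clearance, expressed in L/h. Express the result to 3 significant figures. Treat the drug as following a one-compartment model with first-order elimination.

99.9 L/h

CL = k × Vd = 0.288 × 347 = 99.94 L/h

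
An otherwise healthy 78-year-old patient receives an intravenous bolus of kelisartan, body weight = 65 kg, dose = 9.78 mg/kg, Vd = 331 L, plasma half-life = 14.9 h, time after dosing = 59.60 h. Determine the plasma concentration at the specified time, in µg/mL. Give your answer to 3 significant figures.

0.120 µg/mL

Total dose = 9.78 × 65 = 635.7 mg
C₀ = Dose / Vd = 635.7 / 331 = 1.921 mg/L
k = ln2 / t½ = 0.693147 / 14.9 = 0.04652 h⁻¹
t / t½ = 59.60 / 14.9 = 4 half-lives
C = C₀ × (1/2)^4 = 1.921 × 0.06250 = 0.1201 mg/L
(0.1201 mg/L = 0.1201 µg/mL)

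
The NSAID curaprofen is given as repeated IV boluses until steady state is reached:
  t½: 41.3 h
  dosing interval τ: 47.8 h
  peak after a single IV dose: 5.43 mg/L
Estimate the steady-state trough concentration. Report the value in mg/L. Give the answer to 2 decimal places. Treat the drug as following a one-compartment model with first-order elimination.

4.41 mg/L

k = ln2 / t½ = 0.693147 / 41.3 = 0.01678 h⁻¹
e^(−kτ) = e^(−0.01678 × 47.8) = 0.4484
Accumulation ratio R = 1 / (1 − e^(−kτ)) = 1 / (1 − 0.4484) = 1.813
Steady-state trough = C₀ × R × e^(−kτ) = 5.43 × 1.813 × 0.4484 = 4.414 mg/L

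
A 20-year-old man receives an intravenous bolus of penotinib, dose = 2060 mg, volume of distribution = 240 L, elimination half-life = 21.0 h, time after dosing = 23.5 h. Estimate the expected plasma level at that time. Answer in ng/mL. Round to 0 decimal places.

C₀ = Dose / Vd = 2060 / 240 = 8.583 mg/L
k = ln2 / t½ = 0.693147 / 21.0 = 0.03301 h⁻¹
C = C₀ · e^(−k·t) = 8.583 × e^(−0.03301 × 23.5)
  = 8.583 × 0.4604 = 3.952 mg/L
Convert: 3.952 mg/L × 1000 = 3952 ng/mL

3952 ng/mL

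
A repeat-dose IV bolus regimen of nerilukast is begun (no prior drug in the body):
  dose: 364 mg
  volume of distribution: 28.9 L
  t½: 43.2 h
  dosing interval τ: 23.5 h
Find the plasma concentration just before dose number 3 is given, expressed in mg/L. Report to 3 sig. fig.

C₀ per dose = Dose / Vd = 364 / 28.9 = 12.60 mg/L
k = ln2 / t½ = 0.693147 / 43.2 = 0.01605 h⁻¹
Fraction remaining after one interval: r = e^(−kτ) = e^(−0.01605 × 23.5) = 0.6858
Before dose 3, 2 doses have been given (aged 1τ, 2τ).
C_trough = C₀ × (r + r²) = 12.60 × (0.6858 + 0.4703) = 14.57 mg/L

14.6 mg/L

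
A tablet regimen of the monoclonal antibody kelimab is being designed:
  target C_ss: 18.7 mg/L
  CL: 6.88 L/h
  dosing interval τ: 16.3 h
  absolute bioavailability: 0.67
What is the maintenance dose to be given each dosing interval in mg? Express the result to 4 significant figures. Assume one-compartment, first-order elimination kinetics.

3130 mg

At steady state, F × (Dose/τ) = Css × CL.
Dose = Css × CL × τ / F = 18.7 × 6.880 × 16.3 / 0.67 = 3130 mg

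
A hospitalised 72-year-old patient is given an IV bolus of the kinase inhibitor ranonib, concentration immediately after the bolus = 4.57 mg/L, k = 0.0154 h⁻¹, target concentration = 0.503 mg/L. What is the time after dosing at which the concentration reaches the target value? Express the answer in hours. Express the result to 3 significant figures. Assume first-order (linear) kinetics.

143 h

t = ln(C₀ / C) / k = ln(4.570 / 0.503) / 0.01540
  = ln(9.085) / 0.01540 = 2.207 / 0.01540 = 143.3 h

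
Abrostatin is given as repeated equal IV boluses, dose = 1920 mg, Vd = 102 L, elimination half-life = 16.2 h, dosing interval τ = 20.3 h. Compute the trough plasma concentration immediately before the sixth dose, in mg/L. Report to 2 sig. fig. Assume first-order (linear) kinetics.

13 mg/L

C₀ per dose = Dose / Vd = 1920 / 102 = 18.82 mg/L
k = ln2 / t½ = 0.693147 / 16.2 = 0.04279 h⁻¹
Fraction remaining after one interval: r = e^(−kτ) = e^(−0.04279 × 20.3) = 0.4195
Before dose 6, 5 doses have been given (aged 1τ, 2τ, 3τ, 4τ, 5τ).
C_trough = C₀ × (r + r² + … + r^5) = C₀ × r(1−r^5)/(1−r)
        = 18.82 × 0.4195 × (1 − 0.01299) / (1 − 0.4195) = 13.42 mg/L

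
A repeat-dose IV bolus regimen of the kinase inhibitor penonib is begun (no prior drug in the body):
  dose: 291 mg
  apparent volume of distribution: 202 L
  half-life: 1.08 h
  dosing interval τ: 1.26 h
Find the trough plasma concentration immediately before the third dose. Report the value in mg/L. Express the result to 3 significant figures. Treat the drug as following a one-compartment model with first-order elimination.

C₀ per dose = Dose / Vd = 291 / 202 = 1.441 mg/L
k = ln2 / t½ = 0.693147 / 1.08 = 0.6418 h⁻¹
Fraction remaining after one interval: r = e^(−kτ) = e^(−0.6418 × 1.26) = 0.4455
Before dose 3, 2 doses have been given (aged 1τ, 2τ).
C_trough = C₀ × (r + r²) = 1.441 × (0.4455 + 0.1985) = 0.9280 mg/L

0.928 mg/L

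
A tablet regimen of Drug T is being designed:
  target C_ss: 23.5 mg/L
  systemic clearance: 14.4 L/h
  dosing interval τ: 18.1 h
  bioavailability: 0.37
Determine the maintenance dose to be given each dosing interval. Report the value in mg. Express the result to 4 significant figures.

16550 mg

At steady state, F × (Dose/τ) = Css × CL.
Dose = Css × CL × τ / F = 23.5 × 14.40 × 18.1 / 0.37 = 16550 mg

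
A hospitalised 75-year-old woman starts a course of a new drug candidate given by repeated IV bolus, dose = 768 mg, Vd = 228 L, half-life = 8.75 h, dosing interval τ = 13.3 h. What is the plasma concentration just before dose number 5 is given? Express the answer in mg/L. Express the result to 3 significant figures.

C₀ per dose = Dose / Vd = 768 / 228 = 3.368 mg/L
k = ln2 / t½ = 0.693147 / 8.75 = 0.07922 h⁻¹
Fraction remaining after one interval: r = e^(−kτ) = e^(−0.07922 × 13.3) = 0.3487
Before dose 5, 4 doses have been given (aged 1τ, 2τ, 3τ, 4τ).
C_trough = C₀ × (r + r² + … + r^4) = C₀ × r(1−r^4)/(1−r)
        = 3.368 × 0.3487 × (1 − 0.01478) / (1 − 0.3487) = 1.777 mg/L

1.78 mg/L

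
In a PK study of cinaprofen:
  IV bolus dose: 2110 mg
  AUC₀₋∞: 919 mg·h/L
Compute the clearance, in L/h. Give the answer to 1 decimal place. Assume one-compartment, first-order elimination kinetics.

CL = Dose / AUC = 2110 / 919 = 2.296 L/h

2.3 L/h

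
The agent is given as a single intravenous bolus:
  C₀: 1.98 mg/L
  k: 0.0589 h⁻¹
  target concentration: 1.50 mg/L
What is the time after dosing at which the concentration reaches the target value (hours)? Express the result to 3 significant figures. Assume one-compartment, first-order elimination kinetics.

t = ln(C₀ / C) / k = ln(1.980 / 1.50) / 0.05890
  = ln(1.320) / 0.05890 = 0.2776 / 0.05890 = 4.713 h

4.71 h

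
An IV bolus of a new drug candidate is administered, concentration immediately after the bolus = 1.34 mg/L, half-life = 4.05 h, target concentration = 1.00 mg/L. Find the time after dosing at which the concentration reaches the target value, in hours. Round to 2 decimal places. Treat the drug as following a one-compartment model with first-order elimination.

1.71 h

k = ln2 / t½ = 0.693147 / 4.05 = 0.1711 h⁻¹
t = ln(C₀ / C) / k = ln(1.340 / 1.00) / 0.1711
  = ln(1.340) / 0.1711 = 0.2927 / 0.1711 = 1.711 h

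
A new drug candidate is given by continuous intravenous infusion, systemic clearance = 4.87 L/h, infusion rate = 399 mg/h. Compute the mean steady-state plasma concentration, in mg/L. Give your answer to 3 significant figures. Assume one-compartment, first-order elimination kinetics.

At steady state Css = R₀ / CL = 399 / 4.870 = 81.93 mg/L

81.9 mg/L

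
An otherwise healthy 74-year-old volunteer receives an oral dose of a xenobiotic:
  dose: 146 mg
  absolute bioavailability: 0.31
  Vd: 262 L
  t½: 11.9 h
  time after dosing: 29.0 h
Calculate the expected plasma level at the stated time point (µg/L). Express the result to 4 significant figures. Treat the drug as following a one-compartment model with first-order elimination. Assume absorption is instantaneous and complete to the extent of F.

31.90 µg/L

Amount reaching circulation = F × Dose = 0.31 × 146.0 = 45.26 mg
C₀ = F·Dose / Vd = 45.26 / 262 = 0.1727 mg/L
k = ln2 / t½ = 0.693147 / 11.9 = 0.05825 h⁻¹
C = C₀ · e^(−k·t) = 0.1727 × e^(−0.05825 × 29.0)
  = 0.1727 × 0.1847 = 0.03190 mg/L
Convert: 0.03190 mg/L × 1000 = 31.90 µg/L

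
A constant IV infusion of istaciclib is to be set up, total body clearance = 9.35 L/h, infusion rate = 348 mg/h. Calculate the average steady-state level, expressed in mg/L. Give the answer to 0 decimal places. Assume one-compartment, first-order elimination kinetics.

At steady state Css = R₀ / CL = 348 / 9.350 = 37.22 mg/L

37 mg/L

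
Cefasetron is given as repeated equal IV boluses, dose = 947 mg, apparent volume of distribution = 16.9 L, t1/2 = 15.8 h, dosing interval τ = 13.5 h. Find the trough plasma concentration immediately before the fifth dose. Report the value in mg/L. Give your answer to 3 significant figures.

62.9 mg/L

C₀ per dose = Dose / Vd = 947 / 16.9 = 56.04 mg/L
k = ln2 / t½ = 0.693147 / 15.8 = 0.04387 h⁻¹
Fraction remaining after one interval: r = e^(−kτ) = e^(−0.04387 × 13.5) = 0.5531
Before dose 5, 4 doses have been given (aged 1τ, 2τ, 3τ, 4τ).
C_trough = C₀ × (r + r² + … + r^4) = C₀ × r(1−r^4)/(1−r)
        = 56.04 × 0.5531 × (1 − 0.09359) / (1 − 0.5531) = 62.87 mg/L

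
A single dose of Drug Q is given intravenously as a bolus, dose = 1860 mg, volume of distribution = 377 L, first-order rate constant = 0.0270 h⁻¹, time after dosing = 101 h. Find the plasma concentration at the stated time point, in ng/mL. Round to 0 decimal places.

C₀ = Dose / Vd = 1860 / 377 = 4.934 mg/L
C = C₀ · e^(−k·t) = 4.934 × e^(−0.02700 × 101)
  = 4.934 × 0.06542 = 0.3228 mg/L
Convert: 0.3228 mg/L × 1000 = 322.8 ng/mL

323 ng/mL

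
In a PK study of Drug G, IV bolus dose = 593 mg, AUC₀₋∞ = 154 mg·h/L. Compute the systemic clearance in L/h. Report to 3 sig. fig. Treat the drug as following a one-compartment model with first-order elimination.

CL = Dose / AUC = 593 / 154 = 3.851 L/h

3.85 L/h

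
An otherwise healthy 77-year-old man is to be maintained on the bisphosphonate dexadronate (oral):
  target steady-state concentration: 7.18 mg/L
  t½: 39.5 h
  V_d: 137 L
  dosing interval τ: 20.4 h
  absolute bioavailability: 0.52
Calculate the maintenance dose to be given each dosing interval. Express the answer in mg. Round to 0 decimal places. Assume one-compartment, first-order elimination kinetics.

k = ln2 / t½ = 0.693147 / 39.5 = 0.01755 h⁻¹
CL = k × Vd = 0.01755 × 137 = 2.404 L/h
At steady state, F × (Dose/τ) = Css × CL.
Dose = Css × CL × τ / F = 7.18 × 2.404 × 20.4 / 0.52 = 677.2 mg

677 mg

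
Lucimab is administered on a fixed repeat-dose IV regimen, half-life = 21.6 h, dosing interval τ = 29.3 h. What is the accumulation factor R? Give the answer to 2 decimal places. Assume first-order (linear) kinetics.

k = ln2 / t½ = 0.693147 / 21.6 = 0.03209 h⁻¹
e^(−kτ) = e^(−0.03209 × 29.3) = 0.3905
Accumulation ratio R = 1 / (1 − e^(−kτ)) = 1 / (1 − 0.3905) = 1.641

1.64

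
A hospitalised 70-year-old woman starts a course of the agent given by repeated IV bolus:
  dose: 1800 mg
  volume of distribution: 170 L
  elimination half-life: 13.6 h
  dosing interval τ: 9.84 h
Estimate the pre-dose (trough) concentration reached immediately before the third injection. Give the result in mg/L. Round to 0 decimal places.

10 mg/L

C₀ per dose = Dose / Vd = 1800 / 170 = 10.59 mg/L
k = ln2 / t½ = 0.693147 / 13.6 = 0.05097 h⁻¹
Fraction remaining after one interval: r = e^(−kτ) = e^(−0.05097 × 9.84) = 0.6056
Before dose 3, 2 doses have been given (aged 1τ, 2τ).
C_trough = C₀ × (r + r²) = 10.59 × (0.6056 + 0.3668) = 10.30 mg/L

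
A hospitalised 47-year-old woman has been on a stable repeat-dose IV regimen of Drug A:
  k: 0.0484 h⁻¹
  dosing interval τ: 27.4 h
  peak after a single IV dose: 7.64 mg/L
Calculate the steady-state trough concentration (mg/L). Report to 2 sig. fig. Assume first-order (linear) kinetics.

e^(−kτ) = e^(−0.04840 × 27.4) = 0.2655
Accumulation ratio R = 1 / (1 − e^(−kτ)) = 1 / (1 − 0.2655) = 1.361
Steady-state trough = C₀ × R × e^(−kτ) = 7.64 × 1.361 × 0.2655 = 2.761 mg/L

2.8 mg/L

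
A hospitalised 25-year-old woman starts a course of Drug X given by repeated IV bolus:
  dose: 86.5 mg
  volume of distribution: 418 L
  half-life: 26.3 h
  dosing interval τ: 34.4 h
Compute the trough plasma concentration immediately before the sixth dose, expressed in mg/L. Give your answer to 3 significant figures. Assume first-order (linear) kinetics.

C₀ per dose = Dose / Vd = 86.5 / 418 = 0.2069 mg/L
k = ln2 / t½ = 0.693147 / 26.3 = 0.02636 h⁻¹
Fraction remaining after one interval: r = e^(−kτ) = e^(−0.02636 × 34.4) = 0.4038
Before dose 6, 5 doses have been given (aged 1τ, 2τ, 3τ, 4τ, 5τ).
C_trough = C₀ × (r + r² + … + r^5) = C₀ × r(1−r^5)/(1−r)
        = 0.2069 × 0.4038 × (1 − 0.01074) / (1 − 0.4038) = 0.1386 mg/L

0.139 mg/L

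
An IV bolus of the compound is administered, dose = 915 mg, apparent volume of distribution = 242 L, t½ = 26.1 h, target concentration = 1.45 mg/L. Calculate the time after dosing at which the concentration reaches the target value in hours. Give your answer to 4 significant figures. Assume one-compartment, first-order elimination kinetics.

C₀ = Dose / Vd = 915.0 / 242 = 3.781 mg/L
k = ln2 / t½ = 0.693147 / 26.1 = 0.02656 h⁻¹
t = ln(C₀ / C) / k = ln(3.781 / 1.45) / 0.02656
  = ln(2.608) / 0.02656 = 0.9586 / 0.02656 = 36.09 h

36.09 h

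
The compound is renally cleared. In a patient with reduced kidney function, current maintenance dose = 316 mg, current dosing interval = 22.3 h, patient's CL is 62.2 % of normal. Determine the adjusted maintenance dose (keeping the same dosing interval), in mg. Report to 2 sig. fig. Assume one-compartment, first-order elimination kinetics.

To keep the same average steady-state level, dosing rate must scale with clearance.
CL ratio = 62.2 / 100 = 0.6220
New dose (same interval) = 316 × 0.6220 = 196.6 mg

200 mg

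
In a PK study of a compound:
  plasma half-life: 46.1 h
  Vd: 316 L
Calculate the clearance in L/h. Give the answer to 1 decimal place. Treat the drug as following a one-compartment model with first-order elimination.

4.8 L/h

k = ln2 / t½ = 0.693147 / 46.1 = 0.01504 h⁻¹
CL = k × Vd = 0.01504 × 316 = 4.753 L/h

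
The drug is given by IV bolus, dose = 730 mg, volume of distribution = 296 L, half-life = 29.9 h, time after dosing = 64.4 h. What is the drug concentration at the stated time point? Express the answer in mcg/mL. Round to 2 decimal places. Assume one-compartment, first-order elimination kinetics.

C₀ = Dose / Vd = 730.0 / 296 = 2.466 mg/L
k = ln2 / t½ = 0.693147 / 29.9 = 0.02318 h⁻¹
C = C₀ · e^(−k·t) = 2.466 × e^(−0.02318 × 64.4)
  = 2.466 × 0.2247 = 0.5541 mg/L
(0.5541 mg/L = 0.5541 mcg/mL)

0.55 mcg/mL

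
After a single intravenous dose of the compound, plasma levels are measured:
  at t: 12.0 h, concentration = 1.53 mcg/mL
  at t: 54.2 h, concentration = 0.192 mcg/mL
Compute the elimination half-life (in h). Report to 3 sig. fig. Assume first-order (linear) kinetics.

k = ln(C₁/C₂) / (t₂ − t₁) = ln(1.53/0.192) / (54.2 − 12.0)
  = 2.076 / 42.20 = 0.04919 h⁻¹
t½ = ln2 / k = 0.693147 / 0.04919 = 14.09 h

14.1 h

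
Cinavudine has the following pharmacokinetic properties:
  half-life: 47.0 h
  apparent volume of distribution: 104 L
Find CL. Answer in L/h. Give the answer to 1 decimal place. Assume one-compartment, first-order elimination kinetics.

k = ln2 / t½ = 0.693147 / 47.0 = 0.01475 h⁻¹
CL = k × Vd = 0.01475 × 104 = 1.534 L/h

1.5 L/h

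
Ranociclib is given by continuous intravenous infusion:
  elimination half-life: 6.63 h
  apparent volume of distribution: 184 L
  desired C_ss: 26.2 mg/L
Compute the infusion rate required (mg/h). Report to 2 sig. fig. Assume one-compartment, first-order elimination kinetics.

k = ln2 / t½ = 0.693147 / 6.63 = 0.1045 h⁻¹
CL = k × Vd = 0.1045 × 184 = 19.23 L/h
At steady state, infusion rate R₀ = Css × CL = 26.2 × 19.23 = 503.8 mg/h

500 mg/h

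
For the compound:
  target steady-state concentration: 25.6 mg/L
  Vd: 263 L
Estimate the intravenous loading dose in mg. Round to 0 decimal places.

6733 mg

LD = Css × Vd = 25.6 × 263 = 6733 mg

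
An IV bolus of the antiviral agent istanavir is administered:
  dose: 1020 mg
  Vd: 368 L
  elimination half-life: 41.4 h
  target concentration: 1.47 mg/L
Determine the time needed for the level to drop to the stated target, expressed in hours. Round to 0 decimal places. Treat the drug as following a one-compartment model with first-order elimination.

38 h

C₀ = Dose / Vd = 1020 / 368 = 2.772 mg/L
k = ln2 / t½ = 0.693147 / 41.4 = 0.01674 h⁻¹
t = ln(C₀ / C) / k = ln(2.772 / 1.47) / 0.01674
  = ln(1.886) / 0.01674 = 0.6345 / 0.01674 = 37.90 h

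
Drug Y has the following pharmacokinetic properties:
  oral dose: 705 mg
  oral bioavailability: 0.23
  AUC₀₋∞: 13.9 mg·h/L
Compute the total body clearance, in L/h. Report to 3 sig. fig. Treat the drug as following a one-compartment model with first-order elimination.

11.7 L/h

CL = F·Dose / AUC = 0.23 × 705 / 13.9 = 11.67 L/h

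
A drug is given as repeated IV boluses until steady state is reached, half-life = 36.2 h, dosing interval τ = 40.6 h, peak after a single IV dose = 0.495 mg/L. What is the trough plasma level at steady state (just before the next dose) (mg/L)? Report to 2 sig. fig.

k = ln2 / t½ = 0.693147 / 36.2 = 0.01915 h⁻¹
e^(−kτ) = e^(−0.01915 × 40.6) = 0.4596
Accumulation ratio R = 1 / (1 − e^(−kτ)) = 1 / (1 − 0.4596) = 1.850
Steady-state trough = C₀ × R × e^(−kτ) = 0.495 × 1.850 × 0.4596 = 0.4209 mg/L

0.42 mg/L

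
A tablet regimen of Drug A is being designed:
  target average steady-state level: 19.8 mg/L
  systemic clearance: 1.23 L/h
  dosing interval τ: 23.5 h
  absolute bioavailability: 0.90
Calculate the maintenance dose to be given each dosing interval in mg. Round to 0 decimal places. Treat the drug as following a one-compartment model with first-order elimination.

At steady state, F × (Dose/τ) = Css × CL.
Dose = Css × CL × τ / F = 19.8 × 1.230 × 23.5 / 0.90 = 635.9 mg

636 mg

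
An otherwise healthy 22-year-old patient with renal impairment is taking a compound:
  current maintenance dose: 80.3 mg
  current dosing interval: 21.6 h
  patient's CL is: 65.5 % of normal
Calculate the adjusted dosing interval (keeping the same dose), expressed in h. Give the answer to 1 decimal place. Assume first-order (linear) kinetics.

To keep the same average steady-state level, dosing rate must scale with clearance.
CL ratio = 65.5 / 100 = 0.6550
New interval (same dose) = 21.6 / 0.6550 = 32.98 h

33.0 h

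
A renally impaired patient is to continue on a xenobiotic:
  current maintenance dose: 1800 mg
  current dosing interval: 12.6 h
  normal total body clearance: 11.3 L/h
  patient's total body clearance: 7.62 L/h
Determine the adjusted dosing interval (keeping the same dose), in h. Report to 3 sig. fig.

To keep the same average steady-state level, dosing rate must scale with clearance.
CL ratio = 7.62 / 11.3 = 0.6743
New interval (same dose) = 12.6 / 0.6743 = 18.69 h

18.7 h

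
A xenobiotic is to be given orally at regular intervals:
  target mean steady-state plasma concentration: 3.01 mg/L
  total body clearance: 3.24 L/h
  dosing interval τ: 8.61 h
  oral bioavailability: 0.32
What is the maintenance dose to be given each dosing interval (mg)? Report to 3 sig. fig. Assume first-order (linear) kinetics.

At steady state, F × (Dose/τ) = Css × CL.
Dose = Css × CL × τ / F = 3.01 × 3.240 × 8.61 / 0.32 = 262.4 mg

262 mg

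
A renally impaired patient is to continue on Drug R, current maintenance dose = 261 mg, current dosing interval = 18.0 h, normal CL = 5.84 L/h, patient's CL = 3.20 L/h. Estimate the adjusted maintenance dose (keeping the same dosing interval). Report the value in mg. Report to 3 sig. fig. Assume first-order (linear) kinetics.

143 mg

To keep the same average steady-state level, dosing rate must scale with clearance.
CL ratio = 3.20 / 5.84 = 0.5479
New dose (same interval) = 261 × 0.5479 = 143.0 mg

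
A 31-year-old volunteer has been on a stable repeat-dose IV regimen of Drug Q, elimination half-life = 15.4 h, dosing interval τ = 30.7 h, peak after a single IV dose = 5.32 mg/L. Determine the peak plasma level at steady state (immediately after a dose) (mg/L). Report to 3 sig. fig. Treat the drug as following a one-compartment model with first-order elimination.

k = ln2 / t½ = 0.693147 / 15.4 = 0.04501 h⁻¹
e^(−kτ) = e^(−0.04501 × 30.7) = 0.2511
Accumulation ratio R = 1 / (1 − e^(−kτ)) = 1 / (1 − 0.2511) = 1.335
Steady-state peak = C₀ × R = 5.32 × 1.335 = 7.102 mg/L

7.10 mg/L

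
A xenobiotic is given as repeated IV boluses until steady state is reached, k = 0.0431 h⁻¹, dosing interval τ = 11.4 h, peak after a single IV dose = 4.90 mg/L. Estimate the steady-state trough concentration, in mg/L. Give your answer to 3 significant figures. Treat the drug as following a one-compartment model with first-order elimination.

7.72 mg/L

e^(−kτ) = e^(−0.04310 × 11.4) = 0.6118
Accumulation ratio R = 1 / (1 − e^(−kτ)) = 1 / (1 − 0.6118) = 2.576
Steady-state trough = C₀ × R × e^(−kτ) = 4.90 × 2.576 × 0.6118 = 7.722 mg/L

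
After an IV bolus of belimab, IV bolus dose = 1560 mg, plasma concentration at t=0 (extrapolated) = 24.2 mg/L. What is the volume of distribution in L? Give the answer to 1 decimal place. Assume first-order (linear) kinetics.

64.5 L

Vd = Dose / C₀ = 1560 / 24.2 = 64.46 L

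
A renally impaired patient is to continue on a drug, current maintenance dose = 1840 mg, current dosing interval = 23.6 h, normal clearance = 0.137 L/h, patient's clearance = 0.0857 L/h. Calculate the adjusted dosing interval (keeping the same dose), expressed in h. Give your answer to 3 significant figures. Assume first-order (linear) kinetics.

37.7 h

To keep the same average steady-state level, dosing rate must scale with clearance.
CL ratio = 0.0857 / 0.137 = 0.6255
New interval (same dose) = 23.6 / 0.6255 = 37.73 h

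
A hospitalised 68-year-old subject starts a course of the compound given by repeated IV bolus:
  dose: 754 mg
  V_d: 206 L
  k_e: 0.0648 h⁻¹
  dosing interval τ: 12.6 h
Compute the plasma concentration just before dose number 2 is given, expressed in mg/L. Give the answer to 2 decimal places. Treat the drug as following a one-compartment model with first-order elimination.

1.62 mg/L

C₀ per dose = Dose / Vd = 754 / 206 = 3.660 mg/L
Fraction remaining after one interval: r = e^(−kτ) = e^(−0.06480 × 12.6) = 0.4420
Before dose 2, 1 dose has been given (aged 1τ).
C_trough = C₀ × r = 3.660 × 0.4420 = 1.618 mg/L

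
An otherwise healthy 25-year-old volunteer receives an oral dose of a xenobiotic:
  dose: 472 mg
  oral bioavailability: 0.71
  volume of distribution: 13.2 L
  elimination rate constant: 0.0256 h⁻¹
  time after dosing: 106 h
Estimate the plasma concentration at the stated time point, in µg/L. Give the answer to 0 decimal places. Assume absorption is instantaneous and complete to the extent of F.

1683 µg/L

Amount reaching circulation = F × Dose = 0.71 × 472.0 = 335.1 mg
C₀ = F·Dose / Vd = 335.1 / 13.2 = 25.39 mg/L
C = C₀ · e^(−k·t) = 25.39 × e^(−0.02560 × 106)
  = 25.39 × 0.06630 = 1.683 mg/L
Convert: 1.683 mg/L × 1000 = 1683 µg/L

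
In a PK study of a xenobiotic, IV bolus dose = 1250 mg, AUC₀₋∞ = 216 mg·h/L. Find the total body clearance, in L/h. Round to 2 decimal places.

5.79 L/h

CL = Dose / AUC = 1250 / 216 = 5.787 L/h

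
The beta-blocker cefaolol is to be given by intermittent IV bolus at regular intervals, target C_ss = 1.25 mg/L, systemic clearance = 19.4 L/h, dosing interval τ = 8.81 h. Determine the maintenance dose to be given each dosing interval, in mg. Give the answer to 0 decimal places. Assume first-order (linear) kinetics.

At steady state, Dose/τ = Css × CL.
Dose = Css × CL × τ = 1.25 × 19.40 × 8.81 = 213.6 mg

214 mg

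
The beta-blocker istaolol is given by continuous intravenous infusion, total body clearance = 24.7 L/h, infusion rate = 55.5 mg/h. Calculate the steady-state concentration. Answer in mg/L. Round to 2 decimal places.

2.25 mg/L

At steady state Css = R₀ / CL = 55.5 / 24.70 = 2.247 mg/L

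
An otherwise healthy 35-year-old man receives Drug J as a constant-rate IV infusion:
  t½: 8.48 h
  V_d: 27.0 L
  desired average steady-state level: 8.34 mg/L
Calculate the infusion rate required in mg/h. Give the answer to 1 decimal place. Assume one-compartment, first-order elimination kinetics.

k = ln2 / t½ = 0.693147 / 8.48 = 0.08174 h⁻¹
CL = k × Vd = 0.08174 × 27.0 = 2.207 L/h
At steady state, infusion rate R₀ = Css × CL = 8.34 × 2.207 = 18.41 mg/h

18.4 mg/h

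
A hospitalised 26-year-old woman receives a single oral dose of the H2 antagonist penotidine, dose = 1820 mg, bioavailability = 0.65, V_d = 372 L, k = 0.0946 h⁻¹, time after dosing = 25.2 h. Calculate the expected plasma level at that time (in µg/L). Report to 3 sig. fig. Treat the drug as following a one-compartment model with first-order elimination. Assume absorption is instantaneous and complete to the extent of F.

Amount reaching circulation = F × Dose = 0.65 × 1820 = 1183 mg
C₀ = F·Dose / Vd = 1183 / 372 = 3.180 mg/L
C = C₀ · e^(−k·t) = 3.180 × e^(−0.09460 × 25.2)
  = 3.180 × 0.09219 = 0.2932 mg/L
Convert: 0.2932 mg/L × 1000 = 293.2 µg/L

293 µg/L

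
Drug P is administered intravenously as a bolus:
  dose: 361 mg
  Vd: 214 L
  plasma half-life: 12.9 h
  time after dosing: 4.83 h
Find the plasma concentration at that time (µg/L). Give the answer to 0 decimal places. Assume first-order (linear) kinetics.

1301 µg/L

C₀ = Dose / Vd = 361.0 / 214 = 1.687 mg/L
k = ln2 / t½ = 0.693147 / 12.9 = 0.05373 h⁻¹
C = C₀ · e^(−k·t) = 1.687 × e^(−0.05373 × 4.83)
  = 1.687 × 0.7714 = 1.301 mg/L
Convert: 1.301 mg/L × 1000 = 1301 µg/L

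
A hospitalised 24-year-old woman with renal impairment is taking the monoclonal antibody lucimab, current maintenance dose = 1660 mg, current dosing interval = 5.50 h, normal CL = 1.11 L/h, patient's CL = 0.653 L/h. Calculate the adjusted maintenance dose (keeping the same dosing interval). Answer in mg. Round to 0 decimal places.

To keep the same average steady-state level, dosing rate must scale with clearance.
CL ratio = 0.653 / 1.11 = 0.5883
New dose (same interval) = 1660 × 0.5883 = 976.6 mg

977 mg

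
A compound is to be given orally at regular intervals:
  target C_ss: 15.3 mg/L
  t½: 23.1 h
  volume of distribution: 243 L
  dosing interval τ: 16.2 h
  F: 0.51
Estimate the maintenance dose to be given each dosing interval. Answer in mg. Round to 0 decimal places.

3544 mg

k = ln2 / t½ = 0.693147 / 23.1 = 0.03001 h⁻¹
CL = k × Vd = 0.03001 × 243 = 7.292 L/h
At steady state, F × (Dose/τ) = Css × CL.
Dose = Css × CL × τ / F = 15.3 × 7.292 × 16.2 / 0.51 = 3544 mg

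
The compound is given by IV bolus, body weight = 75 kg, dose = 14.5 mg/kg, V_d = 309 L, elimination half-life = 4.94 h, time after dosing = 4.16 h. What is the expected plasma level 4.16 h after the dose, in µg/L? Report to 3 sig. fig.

Total dose = 14.5 × 75 = 1088 mg
C₀ = Dose / Vd = 1088 / 309 = 3.521 mg/L
k = ln2 / t½ = 0.693147 / 4.94 = 0.1403 h⁻¹
C = C₀ · e^(−k·t) = 3.521 × e^(−0.1403 × 4.16)
  = 3.521 × 0.5579 = 1.964 mg/L
Convert: 1.964 mg/L × 1000 = 1964 µg/L

1960 µg/L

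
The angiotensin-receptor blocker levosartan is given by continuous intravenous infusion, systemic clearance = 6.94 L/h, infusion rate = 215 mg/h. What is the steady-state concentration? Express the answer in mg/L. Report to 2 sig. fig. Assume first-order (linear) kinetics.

At steady state Css = R₀ / CL = 215 / 6.940 = 30.98 mg/L

31 mg/L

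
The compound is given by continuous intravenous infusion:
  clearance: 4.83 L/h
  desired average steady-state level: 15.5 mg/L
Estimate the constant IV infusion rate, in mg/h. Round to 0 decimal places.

At steady state, infusion rate R₀ = Css × CL = 15.5 × 4.830 = 74.87 mg/h

75 mg/h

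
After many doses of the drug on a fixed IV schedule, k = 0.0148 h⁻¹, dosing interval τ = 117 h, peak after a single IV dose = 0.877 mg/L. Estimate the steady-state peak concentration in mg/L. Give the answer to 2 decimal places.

e^(−kτ) = e^(−0.01480 × 117) = 0.1770
Accumulation ratio R = 1 / (1 − e^(−kτ)) = 1 / (1 − 0.1770) = 1.215
Steady-state peak = C₀ × R = 0.877 × 1.215 = 1.066 mg/L

1.07 mg/L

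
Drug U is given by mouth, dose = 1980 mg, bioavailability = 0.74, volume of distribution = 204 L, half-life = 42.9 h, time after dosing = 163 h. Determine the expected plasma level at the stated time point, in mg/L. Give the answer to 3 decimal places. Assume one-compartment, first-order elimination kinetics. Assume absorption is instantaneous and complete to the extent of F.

0.516 mg/L

Amount reaching circulation = F × Dose = 0.74 × 1980 = 1465 mg
C₀ = F·Dose / Vd = 1465 / 204 = 7.181 mg/L
k = ln2 / t½ = 0.693147 / 42.9 = 0.01616 h⁻¹
C = C₀ · e^(−k·t) = 7.181 × e^(−0.01616 × 163)
  = 7.181 × 0.07178 = 0.5155 mg/L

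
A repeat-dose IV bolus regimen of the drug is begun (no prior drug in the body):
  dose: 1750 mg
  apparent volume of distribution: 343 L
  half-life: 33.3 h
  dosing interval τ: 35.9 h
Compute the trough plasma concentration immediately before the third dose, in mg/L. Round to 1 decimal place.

C₀ per dose = Dose / Vd = 1750 / 343 = 5.102 mg/L
k = ln2 / t½ = 0.693147 / 33.3 = 0.02082 h⁻¹
Fraction remaining after one interval: r = e^(−kτ) = e^(−0.02082 × 35.9) = 0.4736
Before dose 3, 2 doses have been given (aged 1τ, 2τ).
C_trough = C₀ × (r + r²) = 5.102 × (0.4736 + 0.2243) = 3.561 mg/L

3.6 mg/L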